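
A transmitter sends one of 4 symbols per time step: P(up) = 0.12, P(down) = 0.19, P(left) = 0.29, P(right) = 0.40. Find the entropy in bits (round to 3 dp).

H = −Σ pᵢ log₂ pᵢ.
−0.12·log₂(0.12) = 0.3671
−0.19·log₂(0.19) = 0.4552
−0.29·log₂(0.29) = 0.5179
−0.40·log₂(0.40) = 0.5288
Sum ≈ 1.8690 → 1.869 bits.

1.869 bits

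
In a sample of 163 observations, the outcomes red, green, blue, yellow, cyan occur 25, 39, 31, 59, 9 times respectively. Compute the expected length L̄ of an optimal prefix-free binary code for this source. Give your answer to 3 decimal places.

Probabilities are the counts divided by 163.
Repeatedly combine the two least-probable nodes; the expected code length is the sum of the merged weights.
merge 9/163 + 25/163 → 34/163
merge 31/163 + 34/163 → 65/163
merge 39/163 + 59/163 → 98/163
merge 65/163 + 98/163 → 1
L = 34/163 + 65/163 + 98/163 + 1 = 360/163 ≈ 2.209 bits/symbol.

2.209 bits/symbol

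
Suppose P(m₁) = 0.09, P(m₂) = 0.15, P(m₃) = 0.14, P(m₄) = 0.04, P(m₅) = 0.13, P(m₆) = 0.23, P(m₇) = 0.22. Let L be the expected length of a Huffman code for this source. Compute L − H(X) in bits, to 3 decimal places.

0.023 bits

Entropy H = −Σ p log₂ p ≈ 2.6569 bits.
Huffman merges: 1/25+9/100→13/100; 13/100+13/100→13/50; 7/50+3/20→29/100; 11/50+23/100→9/20; 13/50+29/100→11/20; 9/20+11/20→1. L = 67/25 ≈ 2.6800.
L − H = 2.6800 − 2.6569 = 0.023 bits.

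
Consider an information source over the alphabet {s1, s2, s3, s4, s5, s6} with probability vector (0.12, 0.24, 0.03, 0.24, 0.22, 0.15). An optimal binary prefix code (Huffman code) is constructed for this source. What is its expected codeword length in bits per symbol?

Repeatedly combine the two least-probable nodes; the expected code length is the sum of the merged weights.
merge 3/100 + 3/25 → 3/20
merge 3/20 + 3/20 → 3/10
merge 11/50 + 6/25 → 23/50
merge 6/25 + 3/10 → 27/50
merge 23/50 + 27/50 → 1
L = 3/20 + 3/10 + 23/50 + 27/50 + 1 = 49/20 = 2.45 bits/symbol.

2.45 bits/symbol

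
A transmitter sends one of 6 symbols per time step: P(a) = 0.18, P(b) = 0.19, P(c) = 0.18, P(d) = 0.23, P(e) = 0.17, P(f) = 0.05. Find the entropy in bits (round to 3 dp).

2.484 bits

H = −Σ pᵢ log₂ pᵢ.
−0.18·log₂(0.18) = 0.4453
−0.19·log₂(0.19) = 0.4552
−0.18·log₂(0.18) = 0.4453
−0.23·log₂(0.23) = 0.4877
−0.17·log₂(0.17) = 0.4346
−0.05·log₂(0.05) = 0.2161
Sum ≈ 2.4842 → 2.484 bits.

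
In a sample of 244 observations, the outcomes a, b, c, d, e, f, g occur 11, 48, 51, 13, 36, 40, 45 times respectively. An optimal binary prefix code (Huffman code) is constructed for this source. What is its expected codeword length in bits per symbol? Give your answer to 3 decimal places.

Probabilities are the counts divided by 244.
Repeatedly combine the two least-probable nodes; the expected code length is the sum of the merged weights.
merge 11/244 + 13/244 → 6/61
merge 6/61 + 9/61 → 15/61
merge 10/61 + 45/244 → 85/244
merge 12/61 + 51/244 → 99/244
merge 15/61 + 85/244 → 145/244
merge 99/244 + 145/244 → 1
L = 6/61 + 15/61 + 85/244 + 99/244 + 145/244 + 1 = 657/244 ≈ 2.693 bits/symbol.

2.693 bits/symbol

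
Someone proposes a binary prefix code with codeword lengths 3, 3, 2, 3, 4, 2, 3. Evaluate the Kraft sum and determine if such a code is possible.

1.0625; no

With common denominator 2^4 = 16: Σ 2^(−ℓᵢ) = 2/16 + 2/16 + 4/16 + 2/16 + 1/16 + 4/16 + 2/16 = 17/16 = 1.0625.
Kraft's inequality requires Σ ≤ 1; here Σ = 1.0625 > 1, so no such prefix code exists.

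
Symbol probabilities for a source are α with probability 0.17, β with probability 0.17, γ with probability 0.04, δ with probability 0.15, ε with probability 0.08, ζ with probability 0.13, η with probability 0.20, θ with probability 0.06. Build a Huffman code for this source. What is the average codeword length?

Repeatedly combine the two least-probable nodes; the expected code length is the sum of the merged weights.
merge 1/25 + 3/50 → 1/10
merge 2/25 + 1/10 → 9/50
merge 13/100 + 3/20 → 7/25
merge 17/100 + 17/100 → 17/50
merge 9/50 + 1/5 → 19/50
merge 7/25 + 17/50 → 31/50
merge 19/50 + 31/50 → 1
L = 1/10 + 9/50 + 7/25 + 17/50 + 19/50 + 31/50 + 1 = 29/10 = 2.9 bits/symbol.

2.9 bits/symbol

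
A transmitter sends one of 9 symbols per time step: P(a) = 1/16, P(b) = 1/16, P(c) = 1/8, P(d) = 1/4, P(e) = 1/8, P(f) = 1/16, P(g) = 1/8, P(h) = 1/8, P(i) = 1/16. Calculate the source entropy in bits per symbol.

3 bits

Each probability is a power of 1/2, so log₂(1/p) is an integer.
H = Σ p·log₂(1/p) = 1/16·4 + 1/16·4 + 1/8·3 + 1/4·2 + 1/8·3 + 1/16·4 + 1/8·3 + 1/8·3 + 1/16·4 = 3 bits.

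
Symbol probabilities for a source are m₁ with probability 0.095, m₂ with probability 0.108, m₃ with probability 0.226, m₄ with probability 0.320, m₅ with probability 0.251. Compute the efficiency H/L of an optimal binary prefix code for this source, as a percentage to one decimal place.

Entropy H = −Σ p log₂ p ≈ 2.1809 bits.
Huffman merges: 19/200+27/250→203/1000; 203/1000+113/500→429/1000; 251/1000+8/25→571/1000; 429/1000+571/1000→1. L = 2203/1000 ≈ 2.2030.
Efficiency = H/L = 2.1809/2.2030 = 99.0%.

99.0%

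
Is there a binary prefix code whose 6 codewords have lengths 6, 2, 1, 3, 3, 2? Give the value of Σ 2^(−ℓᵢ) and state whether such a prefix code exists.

With common denominator 2^6 = 64: Σ 2^(−ℓᵢ) = 1/64 + 16/64 + 32/64 + 8/64 + 8/64 + 16/64 = 81/64 = 1.265625.
Kraft's inequality requires Σ ≤ 1; here Σ = 1.265625 > 1, so no such prefix code exists.

1.265625; no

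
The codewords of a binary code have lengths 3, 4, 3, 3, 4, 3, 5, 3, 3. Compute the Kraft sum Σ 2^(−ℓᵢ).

With common denominator 2^5 = 32: Σ 2^(−ℓᵢ) = 4/32 + 2/32 + 4/32 + 4/32 + 2/32 + 4/32 + 1/32 + 4/32 + 4/32 = 29/32 = 0.90625.

0.90625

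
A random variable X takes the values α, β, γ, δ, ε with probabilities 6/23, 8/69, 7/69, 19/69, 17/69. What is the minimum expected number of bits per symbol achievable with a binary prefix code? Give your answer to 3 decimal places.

Repeatedly combine the two least-probable nodes; the expected code length is the sum of the merged weights.
merge 7/69 + 8/69 → 5/23
merge 5/23 + 17/69 → 32/69
merge 6/23 + 19/69 → 37/69
merge 32/69 + 37/69 → 1
L = 5/23 + 32/69 + 37/69 + 1 = 51/23 ≈ 2.217 bits/symbol.

2.217 bits/symbol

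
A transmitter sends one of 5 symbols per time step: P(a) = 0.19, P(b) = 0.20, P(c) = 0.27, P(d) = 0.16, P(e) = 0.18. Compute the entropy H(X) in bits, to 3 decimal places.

2.298 bits

H = −Σ pᵢ log₂ pᵢ.
−0.19·log₂(0.19) = 0.4552
−0.20·log₂(0.20) = 0.4644
−0.27·log₂(0.27) = 0.5100
−0.16·log₂(0.16) = 0.4230
−0.18·log₂(0.18) = 0.4453
Sum ≈ 2.2980 → 2.298 bits.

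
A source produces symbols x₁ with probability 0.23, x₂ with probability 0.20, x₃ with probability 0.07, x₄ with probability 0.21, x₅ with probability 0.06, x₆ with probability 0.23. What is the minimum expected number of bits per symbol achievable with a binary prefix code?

2.46 bits/symbol

Repeatedly combine the two least-probable nodes; the expected code length is the sum of the merged weights.
merge 3/50 + 7/100 → 13/100
merge 13/100 + 1/5 → 33/100
merge 21/100 + 23/100 → 11/25
merge 23/100 + 33/100 → 14/25
merge 11/25 + 14/25 → 1
L = 13/100 + 33/100 + 11/25 + 14/25 + 1 = 123/50 = 2.46 bits/symbol.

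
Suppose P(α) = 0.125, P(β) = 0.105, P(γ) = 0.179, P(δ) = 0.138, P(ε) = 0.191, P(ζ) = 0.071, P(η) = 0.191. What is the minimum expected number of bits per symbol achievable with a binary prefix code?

2.794 bits/symbol

Repeatedly combine the two least-probable nodes; the expected code length is the sum of the merged weights.
merge 71/1000 + 21/200 → 22/125
merge 1/8 + 69/500 → 263/1000
merge 22/125 + 179/1000 → 71/200
merge 191/1000 + 191/1000 → 191/500
merge 263/1000 + 71/200 → 309/500
merge 191/500 + 309/500 → 1
L = 22/125 + 263/1000 + 71/200 + 191/500 + 309/500 + 1 = 1397/500 = 2.794 bits/symbol.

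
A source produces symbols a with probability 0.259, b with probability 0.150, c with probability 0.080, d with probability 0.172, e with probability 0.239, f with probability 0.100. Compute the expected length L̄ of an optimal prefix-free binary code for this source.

Repeatedly combine the two least-probable nodes; the expected code length is the sum of the merged weights.
merge 2/25 + 1/10 → 9/50
merge 3/20 + 43/250 → 161/500
merge 9/50 + 239/1000 → 419/1000
merge 259/1000 + 161/500 → 581/1000
merge 419/1000 + 581/1000 → 1
L = 9/50 + 161/500 + 419/1000 + 581/1000 + 1 = 1251/500 = 2.502 bits/symbol.

2.502 bits/symbol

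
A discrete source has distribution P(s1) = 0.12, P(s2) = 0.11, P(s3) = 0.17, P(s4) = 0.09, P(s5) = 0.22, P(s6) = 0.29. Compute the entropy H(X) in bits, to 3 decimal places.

H = −Σ pᵢ log₂ pᵢ.
−0.12·log₂(0.12) = 0.3671
−0.11·log₂(0.11) = 0.3503
−0.17·log₂(0.17) = 0.4346
−0.09·log₂(0.09) = 0.3127
−0.22·log₂(0.22) = 0.4806
−0.29·log₂(0.29) = 0.5179
Sum ≈ 2.4631 → 2.463 bits.

2.463 bits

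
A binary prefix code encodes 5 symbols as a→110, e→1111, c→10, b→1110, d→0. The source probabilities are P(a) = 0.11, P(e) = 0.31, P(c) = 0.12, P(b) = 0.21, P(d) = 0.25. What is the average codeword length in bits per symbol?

L̄ = Σ pᵢ·ℓᵢ = 0.11·3 + 0.31·4 + 0.12·2 + 0.21·4 + 0.25·1 = 2.9 bits/symbol.

2.9 bits/symbol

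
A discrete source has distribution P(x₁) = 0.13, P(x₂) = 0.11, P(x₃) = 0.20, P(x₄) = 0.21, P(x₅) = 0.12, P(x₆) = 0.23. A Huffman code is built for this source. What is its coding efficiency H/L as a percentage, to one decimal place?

98.6%

Entropy H = −Σ p log₂ p ≈ 2.5249 bits.
Huffman merges: 11/100+3/25→23/100; 13/100+1/5→33/100; 21/100+23/100→11/25; 23/100+33/100→14/25; 11/25+14/25→1. L = 64/25 ≈ 2.5600.
Efficiency = H/L = 2.5249/2.5600 = 98.6%.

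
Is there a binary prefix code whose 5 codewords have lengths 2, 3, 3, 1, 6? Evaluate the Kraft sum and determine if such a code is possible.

With common denominator 2^6 = 64: Σ 2^(−ℓᵢ) = 16/64 + 8/64 + 8/64 + 32/64 + 1/64 = 65/64 = 1.015625.
Kraft's inequality requires Σ ≤ 1; here Σ = 1.015625 > 1, so no such prefix code exists.

1.015625; no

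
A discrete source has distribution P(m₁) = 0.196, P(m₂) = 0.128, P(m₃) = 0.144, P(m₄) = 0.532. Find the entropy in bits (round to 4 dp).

1.7274 bits

H = −Σ pᵢ log₂ pᵢ.
−0.196·log₂(0.196) = 0.4608
−0.128·log₂(0.128) = 0.3796
−0.144·log₂(0.144) = 0.4026
−0.532·log₂(0.532) = 0.4844
Sum ≈ 1.7274 → 1.7274 bits.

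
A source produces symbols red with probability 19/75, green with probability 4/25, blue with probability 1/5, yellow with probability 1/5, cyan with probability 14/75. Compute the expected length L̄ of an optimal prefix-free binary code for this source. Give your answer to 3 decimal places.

2.347 bits/symbol

Repeatedly combine the two least-probable nodes; the expected code length is the sum of the merged weights.
merge 4/25 + 14/75 → 26/75
merge 1/5 + 1/5 → 2/5
merge 19/75 + 26/75 → 3/5
merge 2/5 + 3/5 → 1
L = 26/75 + 2/5 + 3/5 + 1 = 176/75 ≈ 2.347 bits/symbol.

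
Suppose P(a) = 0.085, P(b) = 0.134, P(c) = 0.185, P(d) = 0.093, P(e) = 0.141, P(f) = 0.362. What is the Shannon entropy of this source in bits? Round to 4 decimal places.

H = −Σ pᵢ log₂ pᵢ.
−0.085·log₂(0.085) = 0.3023
−0.134·log₂(0.134) = 0.3886
−0.185·log₂(0.185) = 0.4504
−0.093·log₂(0.093) = 0.3187
−0.141·log₂(0.141) = 0.3985
−0.362·log₂(0.362) = 0.5307
Sum ≈ 2.3891 → 2.3891 bits.

2.3891 bits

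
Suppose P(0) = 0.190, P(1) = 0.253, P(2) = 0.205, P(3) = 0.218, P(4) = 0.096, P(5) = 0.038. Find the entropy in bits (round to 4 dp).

H = −Σ pᵢ log₂ pᵢ.
−0.190·log₂(0.190) = 0.4552
−0.253·log₂(0.253) = 0.5016
−0.205·log₂(0.205) = 0.4687
−0.218·log₂(0.218) = 0.4791
−0.096·log₂(0.096) = 0.3246
−0.038·log₂(0.038) = 0.1793
Sum ≈ 2.4085 → 2.4085 bits.

2.4085 bits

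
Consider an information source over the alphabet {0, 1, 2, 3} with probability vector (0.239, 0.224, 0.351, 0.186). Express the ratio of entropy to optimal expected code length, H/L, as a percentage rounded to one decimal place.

97.9%

Entropy H = −Σ p log₂ p ≈ 1.9585 bits.
Huffman merges: 93/500+28/125→41/100; 239/1000+351/1000→59/100; 41/100+59/100→1. L = 2 ≈ 2.0000.
Efficiency = H/L = 1.9585/2.0000 = 97.9%.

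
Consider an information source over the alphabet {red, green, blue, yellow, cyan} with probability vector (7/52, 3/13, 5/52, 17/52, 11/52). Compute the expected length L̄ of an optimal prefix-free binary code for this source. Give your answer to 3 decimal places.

2.231 bits/symbol

Repeatedly combine the two least-probable nodes; the expected code length is the sum of the merged weights.
merge 5/52 + 7/52 → 3/13
merge 11/52 + 3/13 → 23/52
merge 3/13 + 17/52 → 29/52
merge 23/52 + 29/52 → 1
L = 3/13 + 23/52 + 29/52 + 1 = 29/13 ≈ 2.231 bits/symbol.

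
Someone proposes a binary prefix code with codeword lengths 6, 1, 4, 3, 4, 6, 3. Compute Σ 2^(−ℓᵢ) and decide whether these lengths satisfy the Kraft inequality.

With common denominator 2^6 = 64: Σ 2^(−ℓᵢ) = 1/64 + 32/64 + 4/64 + 8/64 + 4/64 + 1/64 + 8/64 = 58/64 = 0.90625.
Kraft's inequality requires Σ ≤ 1; here Σ = 0.90625 ≤ 1, so such a prefix code exists.

0.90625; yes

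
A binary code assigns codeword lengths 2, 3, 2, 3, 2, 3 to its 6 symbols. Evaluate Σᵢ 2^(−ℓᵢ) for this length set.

With common denominator 2^3 = 8: Σ 2^(−ℓᵢ) = 2/8 + 1/8 + 2/8 + 1/8 + 2/8 + 1/8 = 9/8 = 1.125.

1.125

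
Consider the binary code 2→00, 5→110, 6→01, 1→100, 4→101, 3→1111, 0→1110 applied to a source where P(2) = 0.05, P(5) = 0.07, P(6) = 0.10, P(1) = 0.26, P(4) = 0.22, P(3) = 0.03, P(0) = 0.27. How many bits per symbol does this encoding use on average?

3.15 bits/symbol

L̄ = Σ pᵢ·ℓᵢ = 0.05·2 + 0.07·3 + 0.10·2 + 0.26·3 + 0.22·3 + 0.03·4 + 0.27·4 = 3.15 bits/symbol.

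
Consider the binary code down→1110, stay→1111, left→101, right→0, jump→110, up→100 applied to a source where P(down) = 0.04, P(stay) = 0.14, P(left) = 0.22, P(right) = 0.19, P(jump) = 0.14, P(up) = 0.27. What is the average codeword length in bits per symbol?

2.8 bits/symbol

L̄ = Σ pᵢ·ℓᵢ = 0.04·4 + 0.14·4 + 0.22·3 + 0.19·1 + 0.14·3 + 0.27·3 = 2.8 bits/symbol.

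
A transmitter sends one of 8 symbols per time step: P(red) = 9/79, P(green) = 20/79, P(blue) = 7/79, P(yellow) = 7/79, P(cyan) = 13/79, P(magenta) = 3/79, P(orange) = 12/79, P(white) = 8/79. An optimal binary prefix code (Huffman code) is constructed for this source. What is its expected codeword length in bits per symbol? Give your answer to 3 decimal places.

2.873 bits/symbol

Repeatedly combine the two least-probable nodes; the expected code length is the sum of the merged weights.
merge 3/79 + 7/79 → 10/79
merge 7/79 + 8/79 → 15/79
merge 9/79 + 10/79 → 19/79
merge 12/79 + 13/79 → 25/79
merge 15/79 + 19/79 → 34/79
merge 20/79 + 25/79 → 45/79
merge 34/79 + 45/79 → 1
L = 10/79 + 15/79 + 19/79 + 25/79 + 34/79 + 45/79 + 1 = 227/79 ≈ 2.873 bits/symbol.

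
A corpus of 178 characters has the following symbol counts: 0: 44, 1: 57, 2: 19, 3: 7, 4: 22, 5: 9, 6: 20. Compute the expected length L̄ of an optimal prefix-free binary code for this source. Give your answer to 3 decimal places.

Probabilities are the counts divided by 178.
Repeatedly combine the two least-probable nodes; the expected code length is the sum of the merged weights.
merge 7/178 + 9/178 → 8/89
merge 8/89 + 19/178 → 35/178
merge 10/89 + 11/89 → 21/89
merge 35/178 + 21/89 → 77/178
merge 22/89 + 57/178 → 101/178
merge 77/178 + 101/178 → 1
L = 8/89 + 35/178 + 21/89 + 77/178 + 101/178 + 1 = 449/178 ≈ 2.522 bits/symbol.

2.522 bits/symbol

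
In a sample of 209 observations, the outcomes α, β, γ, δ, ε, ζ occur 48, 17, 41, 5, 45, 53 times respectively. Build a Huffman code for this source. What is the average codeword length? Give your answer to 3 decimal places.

Probabilities are the counts divided by 209.
Repeatedly combine the two least-probable nodes; the expected code length is the sum of the merged weights.
merge 5/209 + 17/209 → 2/19
merge 2/19 + 41/209 → 63/209
merge 45/209 + 48/209 → 93/209
merge 53/209 + 63/209 → 116/209
merge 93/209 + 116/209 → 1
L = 2/19 + 63/209 + 93/209 + 116/209 + 1 = 503/209 ≈ 2.407 bits/symbol.

2.407 bits/symbol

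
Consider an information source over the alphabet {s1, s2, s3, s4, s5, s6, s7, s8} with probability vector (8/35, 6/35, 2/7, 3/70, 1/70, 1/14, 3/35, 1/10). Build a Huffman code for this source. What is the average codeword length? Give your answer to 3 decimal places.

Repeatedly combine the two least-probable nodes; the expected code length is the sum of the merged weights.
merge 1/70 + 3/70 → 2/35
merge 2/35 + 1/14 → 9/70
merge 3/35 + 1/10 → 13/70
merge 9/70 + 6/35 → 3/10
merge 13/70 + 8/35 → 29/70
merge 2/7 + 3/10 → 41/70
merge 29/70 + 41/70 → 1
L = 2/35 + 9/70 + 13/70 + 3/10 + 29/70 + 41/70 + 1 = 187/70 ≈ 2.671 bits/symbol.

2.671 bits/symbol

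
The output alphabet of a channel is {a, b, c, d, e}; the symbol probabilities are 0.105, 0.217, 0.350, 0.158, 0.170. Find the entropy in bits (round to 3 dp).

2.205 bits

H = −Σ pᵢ log₂ pᵢ.
−0.105·log₂(0.105) = 0.3414
−0.217·log₂(0.217) = 0.4783
−0.350·log₂(0.350) = 0.5301
−0.158·log₂(0.158) = 0.4206
−0.170·log₂(0.170) = 0.4346
Sum ≈ 2.2050 → 2.205 bits.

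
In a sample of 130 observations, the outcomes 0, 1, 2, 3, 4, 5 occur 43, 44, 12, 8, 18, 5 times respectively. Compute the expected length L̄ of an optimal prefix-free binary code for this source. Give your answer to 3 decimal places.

Probabilities are the counts divided by 130.
Repeatedly combine the two least-probable nodes; the expected code length is the sum of the merged weights.
merge 1/26 + 4/65 → 1/10
merge 6/65 + 1/10 → 5/26
merge 9/65 + 5/26 → 43/130
merge 43/130 + 43/130 → 43/65
merge 22/65 + 43/65 → 1
L = 1/10 + 5/26 + 43/130 + 43/65 + 1 = 297/130 ≈ 2.285 bits/symbol.

2.285 bits/symbol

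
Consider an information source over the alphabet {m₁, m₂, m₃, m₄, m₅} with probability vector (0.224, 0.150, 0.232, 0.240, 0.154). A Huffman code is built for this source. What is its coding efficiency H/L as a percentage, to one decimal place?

99.5%

Entropy H = −Σ p log₂ p ≈ 2.2928 bits.
Huffman merges: 3/20+77/500→38/125; 28/125+29/125→57/125; 6/25+38/125→68/125; 57/125+68/125→1. L = 288/125 ≈ 2.3040.
Efficiency = H/L = 2.2928/2.3040 = 99.5%.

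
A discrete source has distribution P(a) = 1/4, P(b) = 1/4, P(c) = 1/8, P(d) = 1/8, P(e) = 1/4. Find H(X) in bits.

Each probability is a power of 1/2, so log₂(1/p) is an integer.
H = Σ p·log₂(1/p) = 1/4·2 + 1/4·2 + 1/8·3 + 1/8·3 + 1/4·2 = 2.25 bits.

2.25 bits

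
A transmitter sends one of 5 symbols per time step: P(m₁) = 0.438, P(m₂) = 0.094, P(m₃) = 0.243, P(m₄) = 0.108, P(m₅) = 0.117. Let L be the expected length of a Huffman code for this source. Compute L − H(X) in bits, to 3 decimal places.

0.036 bits

Entropy H = −Σ p log₂ p ≈ 2.0472 bits.
Huffman merges: 47/500+27/250→101/500; 117/1000+101/500→319/1000; 243/1000+319/1000→281/500; 219/500+281/500→1. L = 2083/1000 ≈ 2.0830.
L − H = 2.0830 − 2.0472 = 0.036 bits.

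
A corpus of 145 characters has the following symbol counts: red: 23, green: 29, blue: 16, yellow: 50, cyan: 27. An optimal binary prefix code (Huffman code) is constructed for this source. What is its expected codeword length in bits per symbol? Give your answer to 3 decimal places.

Probabilities are the counts divided by 145.
Repeatedly combine the two least-probable nodes; the expected code length is the sum of the merged weights.
merge 16/145 + 23/145 → 39/145
merge 27/145 + 1/5 → 56/145
merge 39/145 + 10/29 → 89/145
merge 56/145 + 89/145 → 1
L = 39/145 + 56/145 + 89/145 + 1 = 329/145 ≈ 2.269 bits/symbol.

2.269 bits/symbol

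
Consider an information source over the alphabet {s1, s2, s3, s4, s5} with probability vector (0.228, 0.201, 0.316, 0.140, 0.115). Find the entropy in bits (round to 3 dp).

H = −Σ pᵢ log₂ pᵢ.
−0.228·log₂(0.228) = 0.4863
−0.201·log₂(0.201) = 0.4653
−0.316·log₂(0.316) = 0.5252
−0.140·log₂(0.140) = 0.3971
−0.115·log₂(0.115) = 0.3588
Sum ≈ 2.2327 → 2.233 bits.

2.233 bits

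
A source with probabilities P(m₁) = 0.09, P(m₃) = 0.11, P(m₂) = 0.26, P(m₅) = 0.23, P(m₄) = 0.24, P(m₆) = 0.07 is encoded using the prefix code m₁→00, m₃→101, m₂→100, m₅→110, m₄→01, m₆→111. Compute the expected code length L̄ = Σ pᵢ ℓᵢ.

2.67 bits/symbol

L̄ = Σ pᵢ·ℓᵢ = 0.09·2 + 0.11·3 + 0.26·3 + 0.23·3 + 0.24·2 + 0.07·3 = 2.67 bits/symbol.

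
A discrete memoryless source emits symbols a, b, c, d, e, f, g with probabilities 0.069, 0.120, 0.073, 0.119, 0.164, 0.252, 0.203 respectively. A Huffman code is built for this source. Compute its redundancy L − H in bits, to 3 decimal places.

0.017 bits

Entropy H = −Σ p log₂ p ≈ 2.6702 bits.
Huffman merges: 69/1000+73/1000→71/500; 119/1000+3/25→239/1000; 71/500+41/250→153/500; 203/1000+239/1000→221/500; 63/250+153/500→279/500; 221/500+279/500→1. L = 2687/1000 ≈ 2.6870.
L − H = 2.6870 − 2.6702 = 0.017 bits.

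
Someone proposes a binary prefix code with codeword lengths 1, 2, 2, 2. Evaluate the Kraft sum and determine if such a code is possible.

With common denominator 2^2 = 4: Σ 2^(−ℓᵢ) = 2/4 + 1/4 + 1/4 + 1/4 = 5/4 = 1.25.
Kraft's inequality requires Σ ≤ 1; here Σ = 1.25 > 1, so no such prefix code exists.

1.25; no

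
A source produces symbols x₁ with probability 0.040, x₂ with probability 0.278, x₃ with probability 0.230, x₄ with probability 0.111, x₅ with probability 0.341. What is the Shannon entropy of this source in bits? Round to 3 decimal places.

2.068 bits

H = −Σ pᵢ log₂ pᵢ.
−0.040·log₂(0.040) = 0.1858
−0.278·log₂(0.278) = 0.5134
−0.230·log₂(0.230) = 0.4877
−0.111·log₂(0.111) = 0.3520
−0.341·log₂(0.341) = 0.5293
Sum ≈ 2.0682 → 2.068 bits.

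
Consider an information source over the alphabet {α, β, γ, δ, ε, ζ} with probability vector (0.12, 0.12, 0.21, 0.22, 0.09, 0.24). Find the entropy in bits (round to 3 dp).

H = −Σ pᵢ log₂ pᵢ.
−0.12·log₂(0.12) = 0.3671
−0.12·log₂(0.12) = 0.3671
−0.21·log₂(0.21) = 0.4728
−0.22·log₂(0.22) = 0.4806
−0.09·log₂(0.09) = 0.3127
−0.24·log₂(0.24) = 0.4941
Sum ≈ 2.4943 → 2.494 bits.

2.494 bits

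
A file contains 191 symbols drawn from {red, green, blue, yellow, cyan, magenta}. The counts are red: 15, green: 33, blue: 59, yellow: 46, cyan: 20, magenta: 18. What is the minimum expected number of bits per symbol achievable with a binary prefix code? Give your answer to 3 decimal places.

Probabilities are the counts divided by 191.
Repeatedly combine the two least-probable nodes; the expected code length is the sum of the merged weights.
merge 15/191 + 18/191 → 33/191
merge 20/191 + 33/191 → 53/191
merge 33/191 + 46/191 → 79/191
merge 53/191 + 59/191 → 112/191
merge 79/191 + 112/191 → 1
L = 33/191 + 53/191 + 79/191 + 112/191 + 1 = 468/191 ≈ 2.450 bits/symbol.

2.450 bits/symbol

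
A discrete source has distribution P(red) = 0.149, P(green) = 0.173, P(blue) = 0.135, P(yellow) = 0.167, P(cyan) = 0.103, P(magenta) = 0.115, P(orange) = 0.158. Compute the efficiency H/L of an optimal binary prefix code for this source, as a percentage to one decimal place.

Entropy H = −Σ p log₂ p ≈ 2.7856 bits.
Huffman merges: 103/1000+23/200→109/500; 27/200+149/1000→71/250; 79/500+167/1000→13/40; 173/1000+109/500→391/1000; 71/250+13/40→609/1000; 391/1000+609/1000→1. L = 2827/1000 ≈ 2.8270.
Efficiency = H/L = 2.7856/2.8270 = 98.5%.

98.5%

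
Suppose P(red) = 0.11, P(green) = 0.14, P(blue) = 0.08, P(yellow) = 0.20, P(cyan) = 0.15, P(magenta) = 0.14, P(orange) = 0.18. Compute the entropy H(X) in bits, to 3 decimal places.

H = −Σ pᵢ log₂ pᵢ.
−0.11·log₂(0.11) = 0.3503
−0.14·log₂(0.14) = 0.3971
−0.08·log₂(0.08) = 0.2915
−0.20·log₂(0.20) = 0.4644
−0.15·log₂(0.15) = 0.4105
−0.14·log₂(0.14) = 0.3971
−0.18·log₂(0.18) = 0.4453
Sum ≈ 2.7563 → 2.756 bits.

2.756 bits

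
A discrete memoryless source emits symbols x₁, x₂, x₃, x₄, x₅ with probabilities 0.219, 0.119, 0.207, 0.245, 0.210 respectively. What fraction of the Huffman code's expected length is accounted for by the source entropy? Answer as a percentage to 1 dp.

98.3%

Entropy H = −Σ p log₂ p ≈ 2.2856 bits.
Huffman merges: 119/1000+207/1000→163/500; 21/100+219/1000→429/1000; 49/200+163/500→571/1000; 429/1000+571/1000→1. L = 1163/500 ≈ 2.3260.
Efficiency = H/L = 2.2856/2.3260 = 98.3%.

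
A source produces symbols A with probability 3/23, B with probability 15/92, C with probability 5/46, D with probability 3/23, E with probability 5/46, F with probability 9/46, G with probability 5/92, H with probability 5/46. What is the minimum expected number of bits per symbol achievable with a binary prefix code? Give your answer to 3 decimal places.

2.967 bits/symbol

Repeatedly combine the two least-probable nodes; the expected code length is the sum of the merged weights.
merge 5/92 + 5/46 → 15/92
merge 5/46 + 5/46 → 5/23
merge 3/23 + 3/23 → 6/23
merge 15/92 + 15/92 → 15/46
merge 9/46 + 5/23 → 19/46
merge 6/23 + 15/46 → 27/46
merge 19/46 + 27/46 → 1
L = 15/92 + 5/23 + 6/23 + 15/46 + 19/46 + 27/46 + 1 = 273/92 ≈ 2.967 bits/symbol.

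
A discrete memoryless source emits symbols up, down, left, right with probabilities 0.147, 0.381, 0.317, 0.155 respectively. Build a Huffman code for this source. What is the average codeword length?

1.921 bits/symbol

Repeatedly combine the two least-probable nodes; the expected code length is the sum of the merged weights.
merge 147/1000 + 31/200 → 151/500
merge 151/500 + 317/1000 → 619/1000
merge 381/1000 + 619/1000 → 1
L = 151/500 + 619/1000 + 1 = 1921/1000 = 1.921 bits/symbol.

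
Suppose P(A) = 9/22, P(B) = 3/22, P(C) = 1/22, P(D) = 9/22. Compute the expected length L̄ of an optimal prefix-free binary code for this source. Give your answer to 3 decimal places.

Repeatedly combine the two least-probable nodes; the expected code length is the sum of the merged weights.
merge 1/22 + 3/22 → 2/11
merge 2/11 + 9/22 → 13/22
merge 9/22 + 13/22 → 1
L = 2/11 + 13/22 + 1 = 39/22 ≈ 1.773 bits/symbol.

1.773 bits/symbol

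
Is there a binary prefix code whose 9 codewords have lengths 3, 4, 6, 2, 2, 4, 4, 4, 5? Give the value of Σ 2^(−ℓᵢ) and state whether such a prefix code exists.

With common denominator 2^6 = 64: Σ 2^(−ℓᵢ) = 8/64 + 4/64 + 1/64 + 16/64 + 16/64 + 4/64 + 4/64 + 4/64 + 2/64 = 59/64 = 0.921875.
Kraft's inequality requires Σ ≤ 1; here Σ = 0.921875 ≤ 1, so such a prefix code exists.

0.921875; yes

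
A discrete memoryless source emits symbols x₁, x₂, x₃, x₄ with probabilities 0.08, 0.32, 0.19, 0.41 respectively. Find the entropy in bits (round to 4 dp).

1.8002 bits

H = −Σ pᵢ log₂ pᵢ.
−0.08·log₂(0.08) = 0.2915
−0.32·log₂(0.32) = 0.5260
−0.19·log₂(0.19) = 0.4552
−0.41·log₂(0.41) = 0.5274
Sum ≈ 1.8002 → 1.8002 bits.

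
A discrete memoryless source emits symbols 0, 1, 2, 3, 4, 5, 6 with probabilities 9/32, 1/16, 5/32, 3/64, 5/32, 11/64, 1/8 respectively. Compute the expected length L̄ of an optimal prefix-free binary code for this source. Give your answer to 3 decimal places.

2.656 bits/symbol

Repeatedly combine the two least-probable nodes; the expected code length is the sum of the merged weights.
merge 3/64 + 1/16 → 7/64
merge 7/64 + 1/8 → 15/64
merge 5/32 + 5/32 → 5/16
merge 11/64 + 15/64 → 13/32
merge 9/32 + 5/16 → 19/32
merge 13/32 + 19/32 → 1
L = 7/64 + 15/64 + 5/16 + 13/32 + 19/32 + 1 = 85/32 ≈ 2.656 bits/symbol.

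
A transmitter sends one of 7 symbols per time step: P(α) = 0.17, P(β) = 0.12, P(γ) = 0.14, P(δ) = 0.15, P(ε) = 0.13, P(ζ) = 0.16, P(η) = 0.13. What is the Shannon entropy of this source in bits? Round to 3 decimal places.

2.798 bits

H = −Σ pᵢ log₂ pᵢ.
−0.17·log₂(0.17) = 0.4346
−0.12·log₂(0.12) = 0.3671
−0.14·log₂(0.14) = 0.3971
−0.15·log₂(0.15) = 0.4105
−0.13·log₂(0.13) = 0.3826
−0.16·log₂(0.16) = 0.4230
−0.13·log₂(0.13) = 0.3826
Sum ≈ 2.7976 → 2.798 bits.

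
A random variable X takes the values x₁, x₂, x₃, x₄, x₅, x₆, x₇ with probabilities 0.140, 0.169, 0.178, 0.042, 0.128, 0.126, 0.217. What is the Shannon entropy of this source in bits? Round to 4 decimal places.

H = −Σ pᵢ log₂ pᵢ.
−0.140·log₂(0.140) = 0.3971
−0.169·log₂(0.169) = 0.4335
−0.178·log₂(0.178) = 0.4432
−0.042·log₂(0.042) = 0.1921
−0.128·log₂(0.128) = 0.3796
−0.126·log₂(0.126) = 0.3766
−0.217·log₂(0.217) = 0.4783
Sum ≈ 2.7004 → 2.7004 bits.

2.7004 bits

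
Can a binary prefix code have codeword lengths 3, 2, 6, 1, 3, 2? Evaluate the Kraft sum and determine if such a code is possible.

1.265625; no

With common denominator 2^6 = 64: Σ 2^(−ℓᵢ) = 8/64 + 16/64 + 1/64 + 32/64 + 8/64 + 16/64 = 81/64 = 1.265625.
Kraft's inequality requires Σ ≤ 1; here Σ = 1.265625 > 1, so no such prefix code exists.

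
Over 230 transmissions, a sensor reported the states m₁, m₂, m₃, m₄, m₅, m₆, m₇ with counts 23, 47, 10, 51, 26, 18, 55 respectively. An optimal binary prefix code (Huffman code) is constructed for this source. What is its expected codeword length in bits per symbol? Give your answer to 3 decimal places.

Probabilities are the counts divided by 230.
Repeatedly combine the two least-probable nodes; the expected code length is the sum of the merged weights.
merge 1/23 + 9/115 → 14/115
merge 1/10 + 13/115 → 49/230
merge 14/115 + 47/230 → 15/46
merge 49/230 + 51/230 → 10/23
merge 11/46 + 15/46 → 13/23
merge 10/23 + 13/23 → 1
L = 14/115 + 49/230 + 15/46 + 10/23 + 13/23 + 1 = 306/115 ≈ 2.661 bits/symbol.

2.661 bits/symbol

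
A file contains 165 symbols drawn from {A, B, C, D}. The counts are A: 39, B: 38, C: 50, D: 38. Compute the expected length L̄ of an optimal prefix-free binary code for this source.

Probabilities are the counts divided by 165.
Repeatedly combine the two least-probable nodes; the expected code length is the sum of the merged weights.
merge 38/165 + 38/165 → 76/165
merge 13/55 + 10/33 → 89/165
merge 76/165 + 89/165 → 1
L = 76/165 + 89/165 + 1 = 2 bits/symbol.

2 bits/symbol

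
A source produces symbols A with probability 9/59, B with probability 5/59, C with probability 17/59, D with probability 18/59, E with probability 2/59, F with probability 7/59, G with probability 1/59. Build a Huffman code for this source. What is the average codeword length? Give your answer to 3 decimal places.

Repeatedly combine the two least-probable nodes; the expected code length is the sum of the merged weights.
merge 1/59 + 2/59 → 3/59
merge 3/59 + 5/59 → 8/59
merge 7/59 + 8/59 → 15/59
merge 9/59 + 15/59 → 24/59
merge 17/59 + 18/59 → 35/59
merge 24/59 + 35/59 → 1
L = 3/59 + 8/59 + 15/59 + 24/59 + 35/59 + 1 = 144/59 ≈ 2.441 bits/symbol.

2.441 bits/symbol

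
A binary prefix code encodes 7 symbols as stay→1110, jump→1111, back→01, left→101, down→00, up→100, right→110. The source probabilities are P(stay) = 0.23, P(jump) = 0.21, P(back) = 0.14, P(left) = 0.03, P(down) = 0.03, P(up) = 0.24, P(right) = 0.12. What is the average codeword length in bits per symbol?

3.27 bits/symbol

L̄ = Σ pᵢ·ℓᵢ = 0.23·4 + 0.21·4 + 0.14·2 + 0.03·3 + 0.03·2 + 0.24·3 + 0.12·3 = 3.27 bits/symbol.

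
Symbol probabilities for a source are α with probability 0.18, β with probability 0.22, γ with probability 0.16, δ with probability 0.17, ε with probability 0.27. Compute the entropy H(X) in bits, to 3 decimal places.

H = −Σ pᵢ log₂ pᵢ.
−0.18·log₂(0.18) = 0.4453
−0.22·log₂(0.22) = 0.4806
−0.16·log₂(0.16) = 0.4230
−0.17·log₂(0.17) = 0.4346
−0.27·log₂(0.27) = 0.5100
Sum ≈ 2.2935 → 2.294 bits.

2.294 bits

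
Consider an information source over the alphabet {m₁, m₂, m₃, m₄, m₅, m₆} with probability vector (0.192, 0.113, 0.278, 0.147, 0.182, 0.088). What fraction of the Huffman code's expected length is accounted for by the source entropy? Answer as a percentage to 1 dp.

Entropy H = −Σ p log₂ p ≈ 2.4885 bits.
Huffman merges: 11/125+113/1000→201/1000; 147/1000+91/500→329/1000; 24/125+201/1000→393/1000; 139/500+329/1000→607/1000; 393/1000+607/1000→1. L = 253/100 ≈ 2.5300.
Efficiency = H/L = 2.4885/2.5300 = 98.4%.

98.4%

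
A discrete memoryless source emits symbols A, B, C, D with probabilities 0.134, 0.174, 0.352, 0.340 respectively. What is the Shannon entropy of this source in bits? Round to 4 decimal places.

1.8869 bits

H = −Σ pᵢ log₂ pᵢ.
−0.134·log₂(0.134) = 0.3886
−0.174·log₂(0.174) = 0.4390
−0.352·log₂(0.352) = 0.5302
−0.340·log₂(0.340) = 0.5292
Sum ≈ 1.8869 → 1.8869 bits.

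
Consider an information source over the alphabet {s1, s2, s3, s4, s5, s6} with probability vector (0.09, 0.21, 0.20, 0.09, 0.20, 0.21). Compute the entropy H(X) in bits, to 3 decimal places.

2.500 bits

H = −Σ pᵢ log₂ pᵢ.
−0.09·log₂(0.09) = 0.3127
−0.21·log₂(0.21) = 0.4728
−0.20·log₂(0.20) = 0.4644
−0.09·log₂(0.09) = 0.3127
−0.20·log₂(0.20) = 0.4644
−0.21·log₂(0.21) = 0.4728
Sum ≈ 2.4997 → 2.500 bits.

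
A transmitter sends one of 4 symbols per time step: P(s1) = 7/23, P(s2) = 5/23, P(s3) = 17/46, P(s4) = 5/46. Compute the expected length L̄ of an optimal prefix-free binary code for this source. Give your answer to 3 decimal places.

Repeatedly combine the two least-probable nodes; the expected code length is the sum of the merged weights.
merge 5/46 + 5/23 → 15/46
merge 7/23 + 15/46 → 29/46
merge 17/46 + 29/46 → 1
L = 15/46 + 29/46 + 1 = 45/23 ≈ 1.957 bits/symbol.

1.957 bits/symbol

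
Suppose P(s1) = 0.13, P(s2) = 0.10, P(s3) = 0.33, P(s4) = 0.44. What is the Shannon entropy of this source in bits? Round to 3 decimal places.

1.764 bits

H = −Σ pᵢ log₂ pᵢ.
−0.13·log₂(0.13) = 0.3826
−0.10·log₂(0.10) = 0.3322
−0.33·log₂(0.33) = 0.5278
−0.44·log₂(0.44) = 0.5211
Sum ≈ 1.7638 → 1.764 bits.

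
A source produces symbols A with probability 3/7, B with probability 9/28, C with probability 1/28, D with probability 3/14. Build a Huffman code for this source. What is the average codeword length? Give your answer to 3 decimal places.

1.821 bits/symbol

Repeatedly combine the two least-probable nodes; the expected code length is the sum of the merged weights.
merge 1/28 + 3/14 → 1/4
merge 1/4 + 9/28 → 4/7
merge 3/7 + 4/7 → 1
L = 1/4 + 4/7 + 1 = 51/28 ≈ 1.821 bits/symbol.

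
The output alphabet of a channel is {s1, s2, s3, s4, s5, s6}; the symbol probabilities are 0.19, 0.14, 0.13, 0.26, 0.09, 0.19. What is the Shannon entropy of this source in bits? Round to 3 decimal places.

H = −Σ pᵢ log₂ pᵢ.
−0.19·log₂(0.19) = 0.4552
−0.14·log₂(0.14) = 0.3971
−0.13·log₂(0.13) = 0.3826
−0.26·log₂(0.26) = 0.5053
−0.09·log₂(0.09) = 0.3127
−0.19·log₂(0.19) = 0.4552
Sum ≈ 2.5081 → 2.508 bits.

2.508 bits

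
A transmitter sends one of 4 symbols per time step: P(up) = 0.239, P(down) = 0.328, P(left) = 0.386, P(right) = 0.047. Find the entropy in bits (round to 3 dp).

1.758 bits

H = −Σ pᵢ log₂ pᵢ.
−0.239·log₂(0.239) = 0.4935
−0.328·log₂(0.328) = 0.5275
−0.386·log₂(0.386) = 0.5301
−0.047·log₂(0.047) = 0.2073
Sum ≈ 1.7584 → 1.758 bits.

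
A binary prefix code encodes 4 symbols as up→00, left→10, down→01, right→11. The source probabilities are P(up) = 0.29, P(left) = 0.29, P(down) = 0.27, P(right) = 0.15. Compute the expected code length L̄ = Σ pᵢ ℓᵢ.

2 bits/symbol

L̄ = Σ pᵢ·ℓᵢ = 0.29·2 + 0.29·2 + 0.27·2 + 0.15·2 = 2 bits/symbol.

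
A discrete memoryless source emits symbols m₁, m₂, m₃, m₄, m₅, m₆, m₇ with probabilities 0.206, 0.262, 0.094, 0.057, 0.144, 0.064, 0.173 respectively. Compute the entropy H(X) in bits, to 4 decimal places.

H = −Σ pᵢ log₂ pᵢ.
−0.206·log₂(0.206) = 0.4695
−0.262·log₂(0.262) = 0.5063
−0.094·log₂(0.094) = 0.3207
−0.057·log₂(0.057) = 0.2356
−0.144·log₂(0.144) = 0.4026
−0.064·log₂(0.064) = 0.2538
−0.173·log₂(0.173) = 0.4379
Sum ≈ 2.6263 → 2.6263 bits.

2.6263 bits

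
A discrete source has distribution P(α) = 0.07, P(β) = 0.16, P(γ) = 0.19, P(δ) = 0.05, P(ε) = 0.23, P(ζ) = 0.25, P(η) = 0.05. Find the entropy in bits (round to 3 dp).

2.567 bits

H = −Σ pᵢ log₂ pᵢ.
−0.07·log₂(0.07) = 0.2686
−0.16·log₂(0.16) = 0.4230
−0.19·log₂(0.19) = 0.4552
−0.05·log₂(0.05) = 0.2161
−0.23·log₂(0.23) = 0.4877
−0.25·log₂(0.25) = 0.5000
−0.05·log₂(0.05) = 0.2161
Sum ≈ 2.5667 → 2.567 bits.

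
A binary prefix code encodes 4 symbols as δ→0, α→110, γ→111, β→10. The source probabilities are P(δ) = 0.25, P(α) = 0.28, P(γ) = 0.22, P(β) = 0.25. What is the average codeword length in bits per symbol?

L̄ = Σ pᵢ·ℓᵢ = 0.25·1 + 0.28·3 + 0.22·3 + 0.25·2 = 2.25 bits/symbol.

2.25 bits/symbol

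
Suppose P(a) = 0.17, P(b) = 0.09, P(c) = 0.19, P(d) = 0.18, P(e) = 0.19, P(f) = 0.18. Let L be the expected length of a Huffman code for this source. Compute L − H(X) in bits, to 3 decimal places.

Entropy H = −Σ p log₂ p ≈ 2.5483 bits.
Huffman merges: 9/100+17/100→13/50; 9/50+9/50→9/25; 19/100+19/100→19/50; 13/50+9/25→31/50; 19/50+31/50→1. L = 131/50 ≈ 2.6200.
L − H = 2.6200 − 2.5483 = 0.072 bits.

0.072 bits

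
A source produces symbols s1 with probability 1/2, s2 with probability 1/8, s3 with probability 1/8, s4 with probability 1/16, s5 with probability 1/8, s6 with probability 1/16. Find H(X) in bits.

Each probability is a power of 1/2, so log₂(1/p) is an integer.
H = Σ p·log₂(1/p) = 1/2·1 + 1/8·3 + 1/8·3 + 1/16·4 + 1/8·3 + 1/16·4 = 2.125 bits.

2.125 bits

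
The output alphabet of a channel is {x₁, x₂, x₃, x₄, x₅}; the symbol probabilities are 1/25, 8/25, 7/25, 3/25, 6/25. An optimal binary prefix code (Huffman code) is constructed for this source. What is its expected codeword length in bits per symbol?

2.16 bits/symbol

Repeatedly combine the two least-probable nodes; the expected code length is the sum of the merged weights.
merge 1/25 + 3/25 → 4/25
merge 4/25 + 6/25 → 2/5
merge 7/25 + 8/25 → 3/5
merge 2/5 + 3/5 → 1
L = 4/25 + 2/5 + 3/5 + 1 = 54/25 = 2.16 bits/symbol.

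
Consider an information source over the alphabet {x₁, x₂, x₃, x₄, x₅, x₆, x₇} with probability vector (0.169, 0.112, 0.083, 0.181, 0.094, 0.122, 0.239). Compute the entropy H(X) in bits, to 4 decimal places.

H = −Σ pᵢ log₂ pᵢ.
−0.169·log₂(0.169) = 0.4335
−0.112·log₂(0.112) = 0.3537
−0.083·log₂(0.083) = 0.2980
−0.181·log₂(0.181) = 0.4463
−0.094·log₂(0.094) = 0.3207
−0.122·log₂(0.122) = 0.3703
−0.239·log₂(0.239) = 0.4935
Sum ≈ 2.7160 → 2.7160 bits.

2.7160 bits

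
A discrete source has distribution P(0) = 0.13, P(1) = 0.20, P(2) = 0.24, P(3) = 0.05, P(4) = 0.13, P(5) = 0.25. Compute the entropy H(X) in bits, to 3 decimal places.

2.440 bits

H = −Σ pᵢ log₂ pᵢ.
−0.13·log₂(0.13) = 0.3826
−0.20·log₂(0.20) = 0.4644
−0.24·log₂(0.24) = 0.4941
−0.05·log₂(0.05) = 0.2161
−0.13·log₂(0.13) = 0.3826
−0.25·log₂(0.25) = 0.5000
Sum ≈ 2.4399 → 2.440 bits.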